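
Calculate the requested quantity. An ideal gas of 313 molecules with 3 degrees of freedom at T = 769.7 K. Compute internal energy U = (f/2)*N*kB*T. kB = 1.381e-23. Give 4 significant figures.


Step 1: f/2 = 3/2 = 1.5
Step 2: N*kB*T = 313*1.381e-23*769.7 = 3.327e-18
Step 3: U = 1.5 * 3.327e-18 = 4.991e-18 J

4.991e-18


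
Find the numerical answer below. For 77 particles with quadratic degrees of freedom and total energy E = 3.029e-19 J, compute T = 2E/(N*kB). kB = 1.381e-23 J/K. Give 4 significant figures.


Step 1: Numerator = 2*E = 2*3.029e-19 = 6.058e-19 J
Step 2: Denominator = N*kB = 77*1.381e-23 = 1.063e-21
Step 3: T = 6.058e-19 / 1.063e-21 = 569.7 K

569.7


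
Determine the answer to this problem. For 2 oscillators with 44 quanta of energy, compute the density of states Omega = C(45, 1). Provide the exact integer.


Step 1: Use binomial coefficient C(45, 1)
Step 2: Numerator = 45! / 44!
Step 3: Denominator = 1!
Step 4: Omega = 45

45


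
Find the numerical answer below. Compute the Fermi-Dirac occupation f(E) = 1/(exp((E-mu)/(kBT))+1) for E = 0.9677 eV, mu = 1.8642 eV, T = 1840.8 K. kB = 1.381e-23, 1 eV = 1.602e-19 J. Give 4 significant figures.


Step 1: (E - mu) = 0.9677 - 1.8642 = -0.8965 eV
Step 2: Convert: (E-mu)*eV = -1.436e-19 J
Step 3: x = (E-mu)*eV/(kB*T) = -5.65
Step 4: f = 1/(exp(-5.65)+1) = 0.9965

0.9965


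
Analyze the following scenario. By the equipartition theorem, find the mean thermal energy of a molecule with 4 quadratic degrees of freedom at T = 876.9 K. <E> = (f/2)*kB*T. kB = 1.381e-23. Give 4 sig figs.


Step 1: f/2 = 4/2 = 2
Step 2: kB*T = 1.381e-23 * 876.9 = 1.211e-20
Step 3: <E> = 2 * 1.211e-20 = 2.422e-20 J

2.422e-20


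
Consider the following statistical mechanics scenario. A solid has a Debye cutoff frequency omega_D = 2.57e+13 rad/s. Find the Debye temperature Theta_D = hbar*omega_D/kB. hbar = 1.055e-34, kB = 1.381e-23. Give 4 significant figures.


Step 1: hbar*omega_D = 1.055e-34 * 2.57e+13 = 2.711e-21 J
Step 2: Theta_D = 2.711e-21 / 1.381e-23
Step 3: Theta_D = 196.3 K

196.3


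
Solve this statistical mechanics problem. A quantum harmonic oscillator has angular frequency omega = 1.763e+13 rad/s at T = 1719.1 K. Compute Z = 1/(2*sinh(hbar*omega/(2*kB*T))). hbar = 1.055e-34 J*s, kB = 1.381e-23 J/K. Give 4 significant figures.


Step 1: Compute x = hbar*omega/(kB*T) = 1.055e-34*1.763e+13/(1.381e-23*1719.1) = 0.07834
Step 2: x/2 = 0.03917
Step 3: sinh(x/2) = 0.03918
Step 4: Z = 1/(2*0.03918) = 12.76

12.76


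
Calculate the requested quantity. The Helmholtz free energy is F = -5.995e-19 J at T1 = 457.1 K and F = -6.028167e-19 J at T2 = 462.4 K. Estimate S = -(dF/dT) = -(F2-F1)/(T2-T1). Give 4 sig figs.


Step 1: dF = F2 - F1 = -6.028167e-19 - (-5.995e-19) = -3.3167e-21 J
Step 2: dT = T2 - T1 = 462.4 - 457.1 = 5.3 K
Step 3: S = -dF/dT = -(-3.3167e-21)/5.3 = 6.258e-22 J/K

6.258e-22


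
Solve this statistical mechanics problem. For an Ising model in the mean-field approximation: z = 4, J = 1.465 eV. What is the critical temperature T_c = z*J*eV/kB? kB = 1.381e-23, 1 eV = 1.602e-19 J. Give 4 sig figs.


Step 1: z*J = 4*1.465 = 5.86 eV
Step 2: Convert to Joules: 5.86*1.602e-19 = 9.388e-19 J
Step 3: T_c = 9.388e-19 / 1.381e-23 = 6.798e+04 K

6.798e+04


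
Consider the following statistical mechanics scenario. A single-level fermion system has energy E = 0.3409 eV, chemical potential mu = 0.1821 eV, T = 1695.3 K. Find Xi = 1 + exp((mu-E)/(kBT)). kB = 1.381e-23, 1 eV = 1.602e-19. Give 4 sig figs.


Step 1: (mu - E) = 0.1821 - 0.3409 = -0.1588 eV
Step 2: x = (mu-E)*eV/(kB*T) = -0.1588*1.602e-19/(1.381e-23*1695.3) = -1.087
Step 3: exp(x) = 0.3374
Step 4: Xi = 1 + 0.3374 = 1.337

1.337


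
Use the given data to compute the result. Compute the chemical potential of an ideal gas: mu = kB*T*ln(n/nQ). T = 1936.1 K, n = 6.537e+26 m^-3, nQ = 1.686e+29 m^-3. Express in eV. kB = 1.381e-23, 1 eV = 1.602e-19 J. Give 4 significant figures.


Step 1: n/nQ = 6.537e+26/1.686e+29 = 0.003877
Step 2: ln(n/nQ) = -5.553
Step 3: mu = kB*T*ln(n/nQ) = 2.674e-20*-5.553 = -1.485e-19 J
Step 4: Convert to eV: -1.485e-19/1.602e-19 = -0.9267 eV

-0.9267


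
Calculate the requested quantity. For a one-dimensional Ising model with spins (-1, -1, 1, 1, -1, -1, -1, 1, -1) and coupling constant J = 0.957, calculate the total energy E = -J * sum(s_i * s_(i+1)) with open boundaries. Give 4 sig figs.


Step 1: Nearest-neighbor products: 1, -1, 1, -1, 1, 1, -1, -1
Step 2: Sum of products = 0
Step 3: E = -0.957 * 0 = 0

0


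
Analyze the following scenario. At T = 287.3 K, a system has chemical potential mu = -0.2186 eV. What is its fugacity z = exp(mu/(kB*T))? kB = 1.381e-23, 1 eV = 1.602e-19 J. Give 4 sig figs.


Step 1: Convert mu to Joules: -0.2186*1.602e-19 = -3.502e-20 J
Step 2: kB*T = 1.381e-23*287.3 = 3.968e-21 J
Step 3: mu/(kB*T) = -8.826
Step 4: z = exp(-8.826) = 0.0001468

0.0001468


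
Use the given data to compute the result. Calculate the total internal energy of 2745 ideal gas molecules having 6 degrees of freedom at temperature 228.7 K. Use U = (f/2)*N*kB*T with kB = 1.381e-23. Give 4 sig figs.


Step 1: f/2 = 6/2 = 3.0
Step 2: N*kB*T = 2745*1.381e-23*228.7 = 8.67e-18
Step 3: U = 3.0 * 8.67e-18 = 2.601e-17 J

2.601e-17


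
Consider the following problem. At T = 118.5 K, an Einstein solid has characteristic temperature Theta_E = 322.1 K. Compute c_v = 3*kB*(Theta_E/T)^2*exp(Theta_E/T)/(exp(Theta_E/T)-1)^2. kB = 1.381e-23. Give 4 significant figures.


Step 1: x = Theta_E/T = 322.1/118.5 = 2.718
Step 2: x^2 = 7.388
Step 3: exp(x) = 15.15
Step 4: c_v = 3*1.381e-23*7.388*15.15/(15.15-1)^2 = 2.316e-23

2.316e-23


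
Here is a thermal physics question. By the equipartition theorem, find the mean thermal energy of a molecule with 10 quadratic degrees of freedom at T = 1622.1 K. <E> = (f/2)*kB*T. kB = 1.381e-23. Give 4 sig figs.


Step 1: f/2 = 10/2 = 5
Step 2: kB*T = 1.381e-23 * 1622.1 = 2.24e-20
Step 3: <E> = 5 * 2.24e-20 = 1.12e-19 J

1.12e-19


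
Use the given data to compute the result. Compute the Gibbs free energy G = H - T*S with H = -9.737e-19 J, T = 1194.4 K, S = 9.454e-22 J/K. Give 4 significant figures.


Step 1: T*S = 1194.4 * 9.454e-22 = 1.129e-18 J
Step 2: G = H - T*S = -9.737e-19 - 1.129e-18
Step 3: G = -2.103e-18 J

-2.103e-18


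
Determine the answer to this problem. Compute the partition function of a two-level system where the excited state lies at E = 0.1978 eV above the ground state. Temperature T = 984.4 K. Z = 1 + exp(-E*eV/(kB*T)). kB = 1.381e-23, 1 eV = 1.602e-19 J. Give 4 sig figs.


Step 1: Compute beta*E = E*eV/(kB*T) = 0.1978*1.602e-19/(1.381e-23*984.4) = 2.331
Step 2: exp(-beta*E) = exp(-2.331) = 0.09721
Step 3: Z = 1 + 0.09721 = 1.097

1.097


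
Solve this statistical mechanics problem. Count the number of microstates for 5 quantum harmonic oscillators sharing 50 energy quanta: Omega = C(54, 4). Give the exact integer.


Step 1: Use binomial coefficient C(54, 4)
Step 2: Numerator = 54! / 50!
Step 3: Denominator = 4!
Step 4: Omega = 316251

316251


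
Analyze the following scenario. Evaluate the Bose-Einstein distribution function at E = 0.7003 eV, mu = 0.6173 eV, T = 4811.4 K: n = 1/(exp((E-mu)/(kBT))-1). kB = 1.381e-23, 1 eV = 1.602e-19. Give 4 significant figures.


Step 1: (E - mu) = 0.083 eV
Step 2: x = (E-mu)*eV/(kB*T) = 0.083*1.602e-19/(1.381e-23*4811.4) = 0.2001
Step 3: exp(x) = 1.222
Step 4: n = 1/(exp(x)-1) = 4.514

4.514


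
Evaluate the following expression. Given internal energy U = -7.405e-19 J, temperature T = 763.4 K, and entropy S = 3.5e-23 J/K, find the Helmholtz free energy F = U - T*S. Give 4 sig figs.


Step 1: T*S = 763.4 * 3.5e-23 = 2.672e-20 J
Step 2: F = U - T*S = -7.405e-19 - 2.672e-20
Step 3: F = -7.672e-19 J

-7.672e-19


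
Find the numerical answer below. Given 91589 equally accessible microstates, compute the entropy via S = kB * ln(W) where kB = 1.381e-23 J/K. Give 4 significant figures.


Step 1: ln(W) = ln(91589) = 11.43
Step 2: S = kB * ln(W) = 1.381e-23 * 11.43
Step 3: S = 1.578e-22 J/K

1.578e-22


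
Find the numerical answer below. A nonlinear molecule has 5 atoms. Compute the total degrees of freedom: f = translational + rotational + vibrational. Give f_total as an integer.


Step 1: Translational DOF = 3
Step 2: Rotational DOF (nonlinear) = 3
Step 3: Vibrational DOF = 3*5 - 6 = 9
Step 4: Total = 3 + 3 + 9 = 15

15


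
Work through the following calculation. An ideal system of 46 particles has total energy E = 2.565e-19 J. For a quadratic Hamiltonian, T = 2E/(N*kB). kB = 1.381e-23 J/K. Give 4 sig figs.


Step 1: Numerator = 2*E = 2*2.565e-19 = 5.13e-19 J
Step 2: Denominator = N*kB = 46*1.381e-23 = 6.353e-22
Step 3: T = 5.13e-19 / 6.353e-22 = 807.5 K

807.5


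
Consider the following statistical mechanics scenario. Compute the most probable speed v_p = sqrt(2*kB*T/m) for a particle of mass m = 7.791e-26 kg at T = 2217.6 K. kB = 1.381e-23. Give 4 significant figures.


Step 1: Numerator = 2*kB*T = 2*1.381e-23*2217.6 = 6.125e-20
Step 2: Ratio = 6.125e-20 / 7.791e-26 = 7.862e+05
Step 3: v_p = sqrt(7.862e+05) = 886.7 m/s

886.7


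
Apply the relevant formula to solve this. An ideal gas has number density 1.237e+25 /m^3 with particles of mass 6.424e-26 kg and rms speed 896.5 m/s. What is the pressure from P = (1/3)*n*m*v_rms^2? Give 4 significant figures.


Step 1: v_rms^2 = 896.5^2 = 8.037e+05
Step 2: n*m = 1.237e+25*6.424e-26 = 0.7946
Step 3: P = (1/3)*0.7946*8.037e+05 = 2.129e+05 Pa

2.129e+05


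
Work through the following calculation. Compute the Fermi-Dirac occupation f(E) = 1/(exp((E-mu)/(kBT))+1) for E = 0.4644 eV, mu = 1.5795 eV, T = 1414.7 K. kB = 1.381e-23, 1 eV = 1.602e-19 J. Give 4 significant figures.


Step 1: (E - mu) = 0.4644 - 1.5795 = -1.115 eV
Step 2: Convert: (E-mu)*eV = -1.786e-19 J
Step 3: x = (E-mu)*eV/(kB*T) = -9.144
Step 4: f = 1/(exp(-9.144)+1) = 0.9999

0.9999


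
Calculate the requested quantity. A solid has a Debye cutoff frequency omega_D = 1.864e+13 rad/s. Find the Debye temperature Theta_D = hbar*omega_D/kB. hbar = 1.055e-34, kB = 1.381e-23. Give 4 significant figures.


Step 1: hbar*omega_D = 1.055e-34 * 1.864e+13 = 1.967e-21 J
Step 2: Theta_D = 1.967e-21 / 1.381e-23
Step 3: Theta_D = 142.4 K

142.4


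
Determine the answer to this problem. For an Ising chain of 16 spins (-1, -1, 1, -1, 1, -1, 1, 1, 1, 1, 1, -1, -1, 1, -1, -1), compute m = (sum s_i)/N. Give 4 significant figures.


Step 1: Count up spins (+1): 8, down spins (-1): 8
Step 2: Total magnetization M = 8 - 8 = 0
Step 3: m = M/N = 0/16 = 0

0


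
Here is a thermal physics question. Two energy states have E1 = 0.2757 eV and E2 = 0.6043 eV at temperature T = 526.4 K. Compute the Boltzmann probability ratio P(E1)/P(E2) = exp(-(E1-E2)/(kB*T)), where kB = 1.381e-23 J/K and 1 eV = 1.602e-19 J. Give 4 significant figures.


Step 1: Compute energy difference dE = E1 - E2 = 0.2757 - 0.6043 = -0.3286 eV
Step 2: Convert to Joules: dE_J = -0.3286 * 1.602e-19 = -5.264e-20 J
Step 3: Compute exponent = -dE_J / (kB * T) = -(-5.264e-20) / (1.381e-23 * 526.4) = 7.241
Step 4: P(E1)/P(E2) = exp(7.241) = 1396

1396


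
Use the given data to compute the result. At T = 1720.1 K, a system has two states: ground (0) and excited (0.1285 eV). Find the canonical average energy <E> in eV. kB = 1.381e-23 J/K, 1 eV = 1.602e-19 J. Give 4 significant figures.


Step 1: beta*E = 0.1285*1.602e-19/(1.381e-23*1720.1) = 0.8666
Step 2: exp(-beta*E) = 0.4204
Step 3: <E> = 0.1285*0.4204/(1+0.4204) = 0.03803 eV

0.03803


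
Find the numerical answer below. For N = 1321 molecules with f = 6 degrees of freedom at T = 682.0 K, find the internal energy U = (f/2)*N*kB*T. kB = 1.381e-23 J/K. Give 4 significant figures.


Step 1: f/2 = 6/2 = 3.0
Step 2: N*kB*T = 1321*1.381e-23*682.0 = 1.244e-17
Step 3: U = 3.0 * 1.244e-17 = 3.733e-17 J

3.733e-17


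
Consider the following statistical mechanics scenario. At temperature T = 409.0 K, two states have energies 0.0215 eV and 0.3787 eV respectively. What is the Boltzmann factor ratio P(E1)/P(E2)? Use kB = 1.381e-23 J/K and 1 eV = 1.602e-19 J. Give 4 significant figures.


Step 1: Compute energy difference dE = E1 - E2 = 0.0215 - 0.3787 = -0.3572 eV
Step 2: Convert to Joules: dE_J = -0.3572 * 1.602e-19 = -5.722e-20 J
Step 3: Compute exponent = -dE_J / (kB * T) = -(-5.722e-20) / (1.381e-23 * 409.0) = 10.13
Step 4: P(E1)/P(E2) = exp(10.13) = 2.511e+04

2.511e+04


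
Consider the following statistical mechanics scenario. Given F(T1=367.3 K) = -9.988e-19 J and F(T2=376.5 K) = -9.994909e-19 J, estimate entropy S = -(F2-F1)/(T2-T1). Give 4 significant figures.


Step 1: dF = F2 - F1 = -9.994909e-19 - (-9.988e-19) = -6.909e-22 J
Step 2: dT = T2 - T1 = 376.5 - 367.3 = 9.2 K
Step 3: S = -dF/dT = -(-6.909e-22)/9.2 = 7.51e-23 J/K

7.51e-23


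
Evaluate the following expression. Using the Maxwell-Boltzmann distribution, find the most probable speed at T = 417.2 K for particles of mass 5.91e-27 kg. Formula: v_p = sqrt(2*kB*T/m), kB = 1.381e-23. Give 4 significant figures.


Step 1: Numerator = 2*kB*T = 2*1.381e-23*417.2 = 1.152e-20
Step 2: Ratio = 1.152e-20 / 5.91e-27 = 1.95e+06
Step 3: v_p = sqrt(1.95e+06) = 1396 m/s

1396


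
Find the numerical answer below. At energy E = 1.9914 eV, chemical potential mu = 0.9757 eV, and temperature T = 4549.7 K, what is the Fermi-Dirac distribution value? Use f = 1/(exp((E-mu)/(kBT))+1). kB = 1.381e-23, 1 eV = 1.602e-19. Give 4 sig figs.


Step 1: (E - mu) = 1.9914 - 0.9757 = 1.016 eV
Step 2: Convert: (E-mu)*eV = 1.627e-19 J
Step 3: x = (E-mu)*eV/(kB*T) = 2.59
Step 4: f = 1/(exp(2.59)+1) = 0.0698

0.0698


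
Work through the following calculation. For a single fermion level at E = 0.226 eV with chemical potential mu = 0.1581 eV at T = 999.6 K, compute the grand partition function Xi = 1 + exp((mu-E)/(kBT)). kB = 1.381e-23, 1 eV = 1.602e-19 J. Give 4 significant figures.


Step 1: (mu - E) = 0.1581 - 0.226 = -0.0679 eV
Step 2: x = (mu-E)*eV/(kB*T) = -0.0679*1.602e-19/(1.381e-23*999.6) = -0.788
Step 3: exp(x) = 0.4548
Step 4: Xi = 1 + 0.4548 = 1.455

1.455


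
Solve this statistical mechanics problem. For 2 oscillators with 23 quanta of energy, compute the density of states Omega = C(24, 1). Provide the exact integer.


Step 1: Use binomial coefficient C(24, 1)
Step 2: Numerator = 24! / 23!
Step 3: Denominator = 1!
Step 4: Omega = 24

24


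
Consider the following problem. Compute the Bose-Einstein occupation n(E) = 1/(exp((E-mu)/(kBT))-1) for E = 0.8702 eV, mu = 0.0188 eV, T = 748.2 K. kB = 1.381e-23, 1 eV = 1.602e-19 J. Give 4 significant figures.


Step 1: (E - mu) = 0.8514 eV
Step 2: x = (E-mu)*eV/(kB*T) = 0.8514*1.602e-19/(1.381e-23*748.2) = 13.2
Step 3: exp(x) = 5.405e+05
Step 4: n = 1/(exp(x)-1) = 1.85e-06

1.85e-06


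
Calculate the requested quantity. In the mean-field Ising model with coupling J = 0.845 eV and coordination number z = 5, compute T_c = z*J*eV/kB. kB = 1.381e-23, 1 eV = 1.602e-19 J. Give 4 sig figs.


Step 1: z*J = 5*0.845 = 4.225 eV
Step 2: Convert to Joules: 4.225*1.602e-19 = 6.768e-19 J
Step 3: T_c = 6.768e-19 / 1.381e-23 = 4.901e+04 K

4.901e+04


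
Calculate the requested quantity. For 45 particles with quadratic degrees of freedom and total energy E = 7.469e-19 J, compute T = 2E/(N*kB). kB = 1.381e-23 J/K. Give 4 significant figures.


Step 1: Numerator = 2*E = 2*7.469e-19 = 1.494e-18 J
Step 2: Denominator = N*kB = 45*1.381e-23 = 6.215e-22
Step 3: T = 1.494e-18 / 6.215e-22 = 2404 K

2404


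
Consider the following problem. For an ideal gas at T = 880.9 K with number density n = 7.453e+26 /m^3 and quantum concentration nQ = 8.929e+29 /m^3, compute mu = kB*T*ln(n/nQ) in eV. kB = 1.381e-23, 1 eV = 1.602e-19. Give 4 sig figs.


Step 1: n/nQ = 7.453e+26/8.929e+29 = 0.0008347
Step 2: ln(n/nQ) = -7.088
Step 3: mu = kB*T*ln(n/nQ) = 1.217e-20*-7.088 = -8.623e-20 J
Step 4: Convert to eV: -8.623e-20/1.602e-19 = -0.5383 eV

-0.5383


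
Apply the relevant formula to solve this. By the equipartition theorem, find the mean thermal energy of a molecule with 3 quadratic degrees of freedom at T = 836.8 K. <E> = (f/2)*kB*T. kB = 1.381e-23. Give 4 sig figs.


Step 1: f/2 = 3/2 = 1.5
Step 2: kB*T = 1.381e-23 * 836.8 = 1.156e-20
Step 3: <E> = 1.5 * 1.156e-20 = 1.733e-20 J

1.733e-20


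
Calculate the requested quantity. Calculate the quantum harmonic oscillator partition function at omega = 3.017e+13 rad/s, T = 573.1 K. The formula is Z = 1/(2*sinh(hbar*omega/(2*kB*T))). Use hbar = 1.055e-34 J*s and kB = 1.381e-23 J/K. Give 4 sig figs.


Step 1: Compute x = hbar*omega/(kB*T) = 1.055e-34*3.017e+13/(1.381e-23*573.1) = 0.4022
Step 2: x/2 = 0.2011
Step 3: sinh(x/2) = 0.2024
Step 4: Z = 1/(2*0.2024) = 2.47

2.47


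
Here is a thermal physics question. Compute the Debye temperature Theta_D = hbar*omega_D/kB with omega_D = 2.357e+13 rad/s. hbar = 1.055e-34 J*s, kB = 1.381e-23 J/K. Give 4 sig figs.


Step 1: hbar*omega_D = 1.055e-34 * 2.357e+13 = 2.487e-21 J
Step 2: Theta_D = 2.487e-21 / 1.381e-23
Step 3: Theta_D = 180.1 K

180.1


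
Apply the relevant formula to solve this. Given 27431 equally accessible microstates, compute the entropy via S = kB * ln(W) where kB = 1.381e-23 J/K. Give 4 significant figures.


Step 1: ln(W) = ln(27431) = 10.22
Step 2: S = kB * ln(W) = 1.381e-23 * 10.22
Step 3: S = 1.411e-22 J/K

1.411e-22


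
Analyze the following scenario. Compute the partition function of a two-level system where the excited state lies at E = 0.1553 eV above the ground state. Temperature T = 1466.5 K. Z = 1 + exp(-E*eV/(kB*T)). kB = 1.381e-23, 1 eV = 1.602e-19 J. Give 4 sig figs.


Step 1: Compute beta*E = E*eV/(kB*T) = 0.1553*1.602e-19/(1.381e-23*1466.5) = 1.228
Step 2: exp(-beta*E) = exp(-1.228) = 0.2927
Step 3: Z = 1 + 0.2927 = 1.293

1.293


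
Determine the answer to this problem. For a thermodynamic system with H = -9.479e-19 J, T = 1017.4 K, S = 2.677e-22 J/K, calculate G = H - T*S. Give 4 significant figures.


Step 1: T*S = 1017.4 * 2.677e-22 = 2.724e-19 J
Step 2: G = H - T*S = -9.479e-19 - 2.724e-19
Step 3: G = -1.22e-18 J

-1.22e-18


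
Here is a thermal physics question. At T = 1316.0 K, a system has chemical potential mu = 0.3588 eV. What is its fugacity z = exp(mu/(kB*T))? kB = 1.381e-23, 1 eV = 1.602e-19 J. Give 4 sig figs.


Step 1: Convert mu to Joules: 0.3588*1.602e-19 = 5.748e-20 J
Step 2: kB*T = 1.381e-23*1316.0 = 1.817e-20 J
Step 3: mu/(kB*T) = 3.163
Step 4: z = exp(3.163) = 23.64

23.64


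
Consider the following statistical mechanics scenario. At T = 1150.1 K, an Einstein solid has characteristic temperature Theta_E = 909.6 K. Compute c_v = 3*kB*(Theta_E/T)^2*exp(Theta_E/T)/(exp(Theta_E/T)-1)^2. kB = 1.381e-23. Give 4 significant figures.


Step 1: x = Theta_E/T = 909.6/1150.1 = 0.7909
Step 2: x^2 = 0.6255
Step 3: exp(x) = 2.205
Step 4: c_v = 3*1.381e-23*0.6255*2.205/(2.205-1)^2 = 3.934e-23

3.934e-23


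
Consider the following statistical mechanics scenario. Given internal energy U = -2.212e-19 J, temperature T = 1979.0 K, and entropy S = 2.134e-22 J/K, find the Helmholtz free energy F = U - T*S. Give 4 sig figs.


Step 1: T*S = 1979.0 * 2.134e-22 = 4.223e-19 J
Step 2: F = U - T*S = -2.212e-19 - 4.223e-19
Step 3: F = -6.435e-19 J

-6.435e-19


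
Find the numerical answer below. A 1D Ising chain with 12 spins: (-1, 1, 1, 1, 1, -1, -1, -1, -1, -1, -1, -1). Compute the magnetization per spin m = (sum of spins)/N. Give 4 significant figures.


Step 1: Count up spins (+1): 4, down spins (-1): 8
Step 2: Total magnetization M = 4 - 8 = -4
Step 3: m = M/N = -4/12 = -0.3333

-0.3333


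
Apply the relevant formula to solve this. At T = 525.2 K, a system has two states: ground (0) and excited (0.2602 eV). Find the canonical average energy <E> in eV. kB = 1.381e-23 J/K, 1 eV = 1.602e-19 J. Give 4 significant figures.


Step 1: beta*E = 0.2602*1.602e-19/(1.381e-23*525.2) = 5.747
Step 2: exp(-beta*E) = 0.003192
Step 3: <E> = 0.2602*0.003192/(1+0.003192) = 0.0008279 eV

0.0008279


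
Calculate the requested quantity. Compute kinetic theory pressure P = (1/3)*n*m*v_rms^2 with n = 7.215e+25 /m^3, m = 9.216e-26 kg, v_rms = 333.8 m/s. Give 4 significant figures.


Step 1: v_rms^2 = 333.8^2 = 1.114e+05
Step 2: n*m = 7.215e+25*9.216e-26 = 6.649
Step 3: P = (1/3)*6.649*1.114e+05 = 2.47e+05 Pa

2.47e+05


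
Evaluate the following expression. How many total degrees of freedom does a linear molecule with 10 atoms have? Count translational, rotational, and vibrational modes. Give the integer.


Step 1: Translational DOF = 3
Step 2: Rotational DOF (linear) = 2
Step 3: Vibrational DOF = 3*10 - 5 = 25
Step 4: Total = 3 + 2 + 25 = 30

30


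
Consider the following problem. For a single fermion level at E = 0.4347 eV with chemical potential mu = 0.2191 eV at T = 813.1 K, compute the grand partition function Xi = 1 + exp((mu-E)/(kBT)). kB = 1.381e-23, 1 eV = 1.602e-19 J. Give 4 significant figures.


Step 1: (mu - E) = 0.2191 - 0.4347 = -0.2156 eV
Step 2: x = (mu-E)*eV/(kB*T) = -0.2156*1.602e-19/(1.381e-23*813.1) = -3.076
Step 3: exp(x) = 0.04615
Step 4: Xi = 1 + 0.04615 = 1.046

1.046


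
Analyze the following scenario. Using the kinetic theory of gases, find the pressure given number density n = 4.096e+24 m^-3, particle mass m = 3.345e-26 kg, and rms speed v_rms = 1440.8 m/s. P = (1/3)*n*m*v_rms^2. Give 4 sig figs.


Step 1: v_rms^2 = 1440.8^2 = 2.076e+06
Step 2: n*m = 4.096e+24*3.345e-26 = 0.137
Step 3: P = (1/3)*0.137*2.076e+06 = 9.481e+04 Pa

9.481e+04


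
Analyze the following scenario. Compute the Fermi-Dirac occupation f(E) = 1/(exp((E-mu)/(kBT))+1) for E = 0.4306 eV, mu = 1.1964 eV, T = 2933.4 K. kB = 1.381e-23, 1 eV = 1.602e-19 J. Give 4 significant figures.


Step 1: (E - mu) = 0.4306 - 1.1964 = -0.7658 eV
Step 2: Convert: (E-mu)*eV = -1.227e-19 J
Step 3: x = (E-mu)*eV/(kB*T) = -3.028
Step 4: f = 1/(exp(-3.028)+1) = 0.9538

0.9538


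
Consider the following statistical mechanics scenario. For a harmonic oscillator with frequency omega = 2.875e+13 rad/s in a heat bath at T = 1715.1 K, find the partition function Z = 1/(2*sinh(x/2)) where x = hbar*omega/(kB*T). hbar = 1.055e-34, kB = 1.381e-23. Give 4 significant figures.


Step 1: Compute x = hbar*omega/(kB*T) = 1.055e-34*2.875e+13/(1.381e-23*1715.1) = 0.1281
Step 2: x/2 = 0.06403
Step 3: sinh(x/2) = 0.06407
Step 4: Z = 1/(2*0.06407) = 7.804

7.804


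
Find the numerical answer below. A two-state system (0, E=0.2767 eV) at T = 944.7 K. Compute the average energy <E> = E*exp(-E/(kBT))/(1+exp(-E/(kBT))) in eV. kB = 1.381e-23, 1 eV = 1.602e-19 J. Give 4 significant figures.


Step 1: beta*E = 0.2767*1.602e-19/(1.381e-23*944.7) = 3.398
Step 2: exp(-beta*E) = 0.03345
Step 3: <E> = 0.2767*0.03345/(1+0.03345) = 0.008956 eV

0.008956


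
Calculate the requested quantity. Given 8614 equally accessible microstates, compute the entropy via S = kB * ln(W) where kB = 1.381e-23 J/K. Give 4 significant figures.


Step 1: ln(W) = ln(8614) = 9.061
Step 2: S = kB * ln(W) = 1.381e-23 * 9.061
Step 3: S = 1.251e-22 J/K

1.251e-22


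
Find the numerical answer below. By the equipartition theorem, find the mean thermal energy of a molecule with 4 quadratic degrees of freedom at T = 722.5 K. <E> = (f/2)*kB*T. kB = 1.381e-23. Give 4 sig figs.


Step 1: f/2 = 4/2 = 2
Step 2: kB*T = 1.381e-23 * 722.5 = 9.978e-21
Step 3: <E> = 2 * 9.978e-21 = 1.996e-20 J

1.996e-20


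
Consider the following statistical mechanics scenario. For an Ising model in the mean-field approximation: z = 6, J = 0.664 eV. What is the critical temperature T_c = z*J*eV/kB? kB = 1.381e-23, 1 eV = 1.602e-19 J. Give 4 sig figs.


Step 1: z*J = 6*0.664 = 3.984 eV
Step 2: Convert to Joules: 3.984*1.602e-19 = 6.382e-19 J
Step 3: T_c = 6.382e-19 / 1.381e-23 = 4.622e+04 K

4.622e+04


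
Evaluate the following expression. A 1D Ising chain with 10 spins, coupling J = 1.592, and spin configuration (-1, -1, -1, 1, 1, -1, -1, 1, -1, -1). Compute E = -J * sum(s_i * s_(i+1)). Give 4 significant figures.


Step 1: Nearest-neighbor products: 1, 1, -1, 1, -1, 1, -1, -1, 1
Step 2: Sum of products = 1
Step 3: E = -1.592 * 1 = -1.592

-1.592


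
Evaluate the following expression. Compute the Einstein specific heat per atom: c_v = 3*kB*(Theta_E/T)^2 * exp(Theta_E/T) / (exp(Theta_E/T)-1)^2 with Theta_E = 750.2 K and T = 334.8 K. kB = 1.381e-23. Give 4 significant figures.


Step 1: x = Theta_E/T = 750.2/334.8 = 2.241
Step 2: x^2 = 5.021
Step 3: exp(x) = 9.4
Step 4: c_v = 3*1.381e-23*5.021*9.4/(9.4-1)^2 = 2.771e-23

2.771e-23


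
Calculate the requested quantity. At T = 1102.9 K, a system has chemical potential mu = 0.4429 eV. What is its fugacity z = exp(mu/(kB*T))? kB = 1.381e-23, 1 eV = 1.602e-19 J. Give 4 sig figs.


Step 1: Convert mu to Joules: 0.4429*1.602e-19 = 7.095e-20 J
Step 2: kB*T = 1.381e-23*1102.9 = 1.523e-20 J
Step 3: mu/(kB*T) = 4.658
Step 4: z = exp(4.658) = 105.5

105.5


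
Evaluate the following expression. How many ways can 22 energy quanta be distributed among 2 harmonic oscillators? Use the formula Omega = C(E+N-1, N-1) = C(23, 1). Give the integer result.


Step 1: Use binomial coefficient C(23, 1)
Step 2: Numerator = 23! / 22!
Step 3: Denominator = 1!
Step 4: Omega = 23

23


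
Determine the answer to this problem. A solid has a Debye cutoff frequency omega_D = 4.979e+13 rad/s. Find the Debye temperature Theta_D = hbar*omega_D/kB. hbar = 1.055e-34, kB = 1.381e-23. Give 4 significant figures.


Step 1: hbar*omega_D = 1.055e-34 * 4.979e+13 = 5.253e-21 J
Step 2: Theta_D = 5.253e-21 / 1.381e-23
Step 3: Theta_D = 380.4 K

380.4


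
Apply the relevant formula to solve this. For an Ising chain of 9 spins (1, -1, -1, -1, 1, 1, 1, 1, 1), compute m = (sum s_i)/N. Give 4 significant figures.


Step 1: Count up spins (+1): 6, down spins (-1): 3
Step 2: Total magnetization M = 6 - 3 = 3
Step 3: m = M/N = 3/9 = 0.3333

0.3333


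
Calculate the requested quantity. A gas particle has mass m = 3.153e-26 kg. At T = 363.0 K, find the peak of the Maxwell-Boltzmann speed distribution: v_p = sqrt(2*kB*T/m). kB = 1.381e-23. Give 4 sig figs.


Step 1: Numerator = 2*kB*T = 2*1.381e-23*363.0 = 1.003e-20
Step 2: Ratio = 1.003e-20 / 3.153e-26 = 3.18e+05
Step 3: v_p = sqrt(3.18e+05) = 563.9 m/s

563.9


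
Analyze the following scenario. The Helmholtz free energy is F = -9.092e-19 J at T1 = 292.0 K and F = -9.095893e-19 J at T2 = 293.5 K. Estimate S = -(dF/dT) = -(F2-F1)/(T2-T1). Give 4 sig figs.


Step 1: dF = F2 - F1 = -9.095893e-19 - (-9.092e-19) = -3.893e-22 J
Step 2: dT = T2 - T1 = 293.5 - 292.0 = 1.5 K
Step 3: S = -dF/dT = -(-3.893e-22)/1.5 = 2.595e-22 J/K

2.595e-22


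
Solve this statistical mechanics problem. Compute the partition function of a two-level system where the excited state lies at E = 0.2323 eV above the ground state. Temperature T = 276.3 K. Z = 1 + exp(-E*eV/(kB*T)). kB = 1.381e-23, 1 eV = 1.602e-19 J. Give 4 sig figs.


Step 1: Compute beta*E = E*eV/(kB*T) = 0.2323*1.602e-19/(1.381e-23*276.3) = 9.753
Step 2: exp(-beta*E) = exp(-9.753) = 5.812e-05
Step 3: Z = 1 + 5.812e-05 = 1

1


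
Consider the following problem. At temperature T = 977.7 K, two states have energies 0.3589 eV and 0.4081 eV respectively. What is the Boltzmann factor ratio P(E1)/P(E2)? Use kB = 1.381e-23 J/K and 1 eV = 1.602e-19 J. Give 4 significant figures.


Step 1: Compute energy difference dE = E1 - E2 = 0.3589 - 0.4081 = -0.0492 eV
Step 2: Convert to Joules: dE_J = -0.0492 * 1.602e-19 = -7.882e-21 J
Step 3: Compute exponent = -dE_J / (kB * T) = -(-7.882e-21) / (1.381e-23 * 977.7) = 0.5838
Step 4: P(E1)/P(E2) = exp(0.5838) = 1.793

1.793


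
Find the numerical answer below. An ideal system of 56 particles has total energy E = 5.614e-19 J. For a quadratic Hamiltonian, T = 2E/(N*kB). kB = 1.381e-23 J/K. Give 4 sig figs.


Step 1: Numerator = 2*E = 2*5.614e-19 = 1.123e-18 J
Step 2: Denominator = N*kB = 56*1.381e-23 = 7.734e-22
Step 3: T = 1.123e-18 / 7.734e-22 = 1452 K

1452


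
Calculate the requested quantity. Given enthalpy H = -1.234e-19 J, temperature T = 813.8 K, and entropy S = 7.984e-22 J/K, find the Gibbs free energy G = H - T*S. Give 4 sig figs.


Step 1: T*S = 813.8 * 7.984e-22 = 6.497e-19 J
Step 2: G = H - T*S = -1.234e-19 - 6.497e-19
Step 3: G = -7.731e-19 J

-7.731e-19


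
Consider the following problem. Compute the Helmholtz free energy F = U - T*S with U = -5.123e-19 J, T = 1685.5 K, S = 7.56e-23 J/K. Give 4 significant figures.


Step 1: T*S = 1685.5 * 7.56e-23 = 1.274e-19 J
Step 2: F = U - T*S = -5.123e-19 - 1.274e-19
Step 3: F = -6.397e-19 J

-6.397e-19


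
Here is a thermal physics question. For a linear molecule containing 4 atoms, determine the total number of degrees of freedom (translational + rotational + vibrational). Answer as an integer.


Step 1: Translational DOF = 3
Step 2: Rotational DOF (linear) = 2
Step 3: Vibrational DOF = 3*4 - 5 = 7
Step 4: Total = 3 + 2 + 7 = 12

12


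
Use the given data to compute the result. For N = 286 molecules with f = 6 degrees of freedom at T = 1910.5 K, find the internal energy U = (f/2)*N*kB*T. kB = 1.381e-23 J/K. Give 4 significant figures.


Step 1: f/2 = 6/2 = 3.0
Step 2: N*kB*T = 286*1.381e-23*1910.5 = 7.546e-18
Step 3: U = 3.0 * 7.546e-18 = 2.264e-17 J

2.264e-17


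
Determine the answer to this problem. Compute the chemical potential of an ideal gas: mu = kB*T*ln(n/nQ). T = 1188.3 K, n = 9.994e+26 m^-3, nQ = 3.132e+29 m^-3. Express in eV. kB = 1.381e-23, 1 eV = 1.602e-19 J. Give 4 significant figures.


Step 1: n/nQ = 9.994e+26/3.132e+29 = 0.003191
Step 2: ln(n/nQ) = -5.747
Step 3: mu = kB*T*ln(n/nQ) = 1.641e-20*-5.747 = -9.432e-20 J
Step 4: Convert to eV: -9.432e-20/1.602e-19 = -0.5888 eV

-0.5888


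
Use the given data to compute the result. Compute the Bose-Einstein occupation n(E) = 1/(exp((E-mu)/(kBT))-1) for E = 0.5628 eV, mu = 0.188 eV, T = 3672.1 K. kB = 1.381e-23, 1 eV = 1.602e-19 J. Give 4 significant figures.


Step 1: (E - mu) = 0.3748 eV
Step 2: x = (E-mu)*eV/(kB*T) = 0.3748*1.602e-19/(1.381e-23*3672.1) = 1.184
Step 3: exp(x) = 3.267
Step 4: n = 1/(exp(x)-1) = 0.441

0.441


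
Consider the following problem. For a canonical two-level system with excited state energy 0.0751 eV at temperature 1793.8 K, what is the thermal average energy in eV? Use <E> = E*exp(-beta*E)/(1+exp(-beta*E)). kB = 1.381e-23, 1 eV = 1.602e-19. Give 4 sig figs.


Step 1: beta*E = 0.0751*1.602e-19/(1.381e-23*1793.8) = 0.4857
Step 2: exp(-beta*E) = 0.6153
Step 3: <E> = 0.0751*0.6153/(1+0.6153) = 0.02861 eV

0.02861


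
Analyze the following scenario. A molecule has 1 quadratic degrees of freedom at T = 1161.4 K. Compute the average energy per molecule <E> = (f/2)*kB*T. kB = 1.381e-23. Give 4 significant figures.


Step 1: f/2 = 1/2 = 0.5
Step 2: kB*T = 1.381e-23 * 1161.4 = 1.604e-20
Step 3: <E> = 0.5 * 1.604e-20 = 8.019e-21 J

8.019e-21


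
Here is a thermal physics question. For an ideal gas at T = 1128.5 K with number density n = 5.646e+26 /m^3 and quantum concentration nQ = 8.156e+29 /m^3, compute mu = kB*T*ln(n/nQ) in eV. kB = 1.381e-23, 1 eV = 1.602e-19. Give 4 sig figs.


Step 1: n/nQ = 5.646e+26/8.156e+29 = 0.0006923
Step 2: ln(n/nQ) = -7.276
Step 3: mu = kB*T*ln(n/nQ) = 1.558e-20*-7.276 = -1.134e-19 J
Step 4: Convert to eV: -1.134e-19/1.602e-19 = -0.7078 eV

-0.7078


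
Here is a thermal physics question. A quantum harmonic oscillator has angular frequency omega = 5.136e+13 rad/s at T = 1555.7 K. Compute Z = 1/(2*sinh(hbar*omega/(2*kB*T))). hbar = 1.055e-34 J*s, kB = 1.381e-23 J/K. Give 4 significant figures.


Step 1: Compute x = hbar*omega/(kB*T) = 1.055e-34*5.136e+13/(1.381e-23*1555.7) = 0.2522
Step 2: x/2 = 0.1261
Step 3: sinh(x/2) = 0.1264
Step 4: Z = 1/(2*0.1264) = 3.955

3.955


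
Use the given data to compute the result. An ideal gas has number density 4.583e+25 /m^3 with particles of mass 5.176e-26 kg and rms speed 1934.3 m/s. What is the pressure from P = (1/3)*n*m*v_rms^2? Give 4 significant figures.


Step 1: v_rms^2 = 1934.3^2 = 3.742e+06
Step 2: n*m = 4.583e+25*5.176e-26 = 2.372
Step 3: P = (1/3)*2.372*3.742e+06 = 2.958e+06 Pa

2.958e+06


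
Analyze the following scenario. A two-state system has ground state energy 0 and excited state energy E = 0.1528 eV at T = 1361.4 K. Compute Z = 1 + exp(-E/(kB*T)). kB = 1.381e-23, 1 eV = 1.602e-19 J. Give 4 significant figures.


Step 1: Compute beta*E = E*eV/(kB*T) = 0.1528*1.602e-19/(1.381e-23*1361.4) = 1.302
Step 2: exp(-beta*E) = exp(-1.302) = 0.272
Step 3: Z = 1 + 0.272 = 1.272

1.272


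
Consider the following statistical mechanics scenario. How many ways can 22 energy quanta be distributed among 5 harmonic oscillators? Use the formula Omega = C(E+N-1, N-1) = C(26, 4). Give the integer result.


Step 1: Use binomial coefficient C(26, 4)
Step 2: Numerator = 26! / 22!
Step 3: Denominator = 4!
Step 4: Omega = 14950

14950


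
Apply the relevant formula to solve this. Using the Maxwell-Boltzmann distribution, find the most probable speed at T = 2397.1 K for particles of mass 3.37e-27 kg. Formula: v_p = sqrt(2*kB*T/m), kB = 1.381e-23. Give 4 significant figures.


Step 1: Numerator = 2*kB*T = 2*1.381e-23*2397.1 = 6.621e-20
Step 2: Ratio = 6.621e-20 / 3.37e-27 = 1.965e+07
Step 3: v_p = sqrt(1.965e+07) = 4432 m/s

4432


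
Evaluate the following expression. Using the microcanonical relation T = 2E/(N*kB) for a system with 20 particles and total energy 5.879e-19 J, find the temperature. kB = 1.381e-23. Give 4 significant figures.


Step 1: Numerator = 2*E = 2*5.879e-19 = 1.176e-18 J
Step 2: Denominator = N*kB = 20*1.381e-23 = 2.762e-22
Step 3: T = 1.176e-18 / 2.762e-22 = 4257 K

4257


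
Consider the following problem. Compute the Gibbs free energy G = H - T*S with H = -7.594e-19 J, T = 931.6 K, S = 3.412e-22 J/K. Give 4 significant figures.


Step 1: T*S = 931.6 * 3.412e-22 = 3.179e-19 J
Step 2: G = H - T*S = -7.594e-19 - 3.179e-19
Step 3: G = -1.077e-18 J

-1.077e-18


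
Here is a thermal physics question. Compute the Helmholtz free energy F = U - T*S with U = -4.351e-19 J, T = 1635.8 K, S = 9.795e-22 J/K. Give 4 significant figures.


Step 1: T*S = 1635.8 * 9.795e-22 = 1.602e-18 J
Step 2: F = U - T*S = -4.351e-19 - 1.602e-18
Step 3: F = -2.037e-18 J

-2.037e-18


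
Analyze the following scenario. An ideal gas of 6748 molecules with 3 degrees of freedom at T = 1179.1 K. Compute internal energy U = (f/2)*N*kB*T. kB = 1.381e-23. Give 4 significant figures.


Step 1: f/2 = 3/2 = 1.5
Step 2: N*kB*T = 6748*1.381e-23*1179.1 = 1.099e-16
Step 3: U = 1.5 * 1.099e-16 = 1.648e-16 J

1.648e-16


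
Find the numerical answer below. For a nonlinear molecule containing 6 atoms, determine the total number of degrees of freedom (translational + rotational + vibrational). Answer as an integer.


Step 1: Translational DOF = 3
Step 2: Rotational DOF (nonlinear) = 3
Step 3: Vibrational DOF = 3*6 - 6 = 12
Step 4: Total = 3 + 3 + 12 = 18

18


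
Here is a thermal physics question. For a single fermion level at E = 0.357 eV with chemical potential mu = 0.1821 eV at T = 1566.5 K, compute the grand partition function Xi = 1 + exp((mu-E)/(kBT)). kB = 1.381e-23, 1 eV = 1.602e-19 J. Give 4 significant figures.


Step 1: (mu - E) = 0.1821 - 0.357 = -0.1749 eV
Step 2: x = (mu-E)*eV/(kB*T) = -0.1749*1.602e-19/(1.381e-23*1566.5) = -1.295
Step 3: exp(x) = 0.2739
Step 4: Xi = 1 + 0.2739 = 1.274

1.274


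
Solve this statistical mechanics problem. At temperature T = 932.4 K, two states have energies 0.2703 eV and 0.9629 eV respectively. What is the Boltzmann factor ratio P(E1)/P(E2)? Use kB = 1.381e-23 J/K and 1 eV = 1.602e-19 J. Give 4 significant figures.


Step 1: Compute energy difference dE = E1 - E2 = 0.2703 - 0.9629 = -0.6926 eV
Step 2: Convert to Joules: dE_J = -0.6926 * 1.602e-19 = -1.11e-19 J
Step 3: Compute exponent = -dE_J / (kB * T) = -(-1.11e-19) / (1.381e-23 * 932.4) = 8.617
Step 4: P(E1)/P(E2) = exp(8.617) = 5524

5524


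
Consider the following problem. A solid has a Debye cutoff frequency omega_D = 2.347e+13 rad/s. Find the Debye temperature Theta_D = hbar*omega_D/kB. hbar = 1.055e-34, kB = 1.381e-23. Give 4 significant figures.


Step 1: hbar*omega_D = 1.055e-34 * 2.347e+13 = 2.476e-21 J
Step 2: Theta_D = 2.476e-21 / 1.381e-23
Step 3: Theta_D = 179.3 K

179.3


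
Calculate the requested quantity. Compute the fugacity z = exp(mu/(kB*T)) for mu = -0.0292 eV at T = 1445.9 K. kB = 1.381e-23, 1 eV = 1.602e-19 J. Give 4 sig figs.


Step 1: Convert mu to Joules: -0.0292*1.602e-19 = -4.678e-21 J
Step 2: kB*T = 1.381e-23*1445.9 = 1.997e-20 J
Step 3: mu/(kB*T) = -0.2343
Step 4: z = exp(-0.2343) = 0.7911

0.7911


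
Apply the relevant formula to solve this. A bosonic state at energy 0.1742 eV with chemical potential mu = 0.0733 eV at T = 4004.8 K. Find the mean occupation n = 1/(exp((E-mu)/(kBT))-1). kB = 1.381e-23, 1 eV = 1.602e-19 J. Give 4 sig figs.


Step 1: (E - mu) = 0.1009 eV
Step 2: x = (E-mu)*eV/(kB*T) = 0.1009*1.602e-19/(1.381e-23*4004.8) = 0.2923
Step 3: exp(x) = 1.339
Step 4: n = 1/(exp(x)-1) = 2.946

2.946


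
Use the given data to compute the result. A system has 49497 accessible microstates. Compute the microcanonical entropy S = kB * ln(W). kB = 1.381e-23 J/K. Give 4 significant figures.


Step 1: ln(W) = ln(49497) = 10.81
Step 2: S = kB * ln(W) = 1.381e-23 * 10.81
Step 3: S = 1.493e-22 J/K

1.493e-22


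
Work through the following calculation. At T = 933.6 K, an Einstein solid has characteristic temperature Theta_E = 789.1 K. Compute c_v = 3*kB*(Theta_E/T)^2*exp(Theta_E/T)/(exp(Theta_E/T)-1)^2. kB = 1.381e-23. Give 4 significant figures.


Step 1: x = Theta_E/T = 789.1/933.6 = 0.8452
Step 2: x^2 = 0.7144
Step 3: exp(x) = 2.328
Step 4: c_v = 3*1.381e-23*0.7144*2.328/(2.328-1)^2 = 3.905e-23

3.905e-23


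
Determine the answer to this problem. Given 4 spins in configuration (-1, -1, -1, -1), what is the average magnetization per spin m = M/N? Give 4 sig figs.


Step 1: Count up spins (+1): 0, down spins (-1): 4
Step 2: Total magnetization M = 0 - 4 = -4
Step 3: m = M/N = -4/4 = -1

-1


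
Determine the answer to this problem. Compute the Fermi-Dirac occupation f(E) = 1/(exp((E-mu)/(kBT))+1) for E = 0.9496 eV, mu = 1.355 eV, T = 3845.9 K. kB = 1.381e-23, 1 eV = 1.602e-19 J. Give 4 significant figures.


Step 1: (E - mu) = 0.9496 - 1.355 = -0.4054 eV
Step 2: Convert: (E-mu)*eV = -6.495e-20 J
Step 3: x = (E-mu)*eV/(kB*T) = -1.223
Step 4: f = 1/(exp(-1.223)+1) = 0.7726

0.7726


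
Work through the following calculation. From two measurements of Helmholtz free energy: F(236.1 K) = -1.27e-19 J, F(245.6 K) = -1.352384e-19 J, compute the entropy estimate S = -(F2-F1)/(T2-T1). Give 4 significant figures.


Step 1: dF = F2 - F1 = -1.352384e-19 - (-1.27e-19) = -8.2384e-21 J
Step 2: dT = T2 - T1 = 245.6 - 236.1 = 9.5 K
Step 3: S = -dF/dT = -(-8.2384e-21)/9.5 = 8.672e-22 J/K

8.672e-22


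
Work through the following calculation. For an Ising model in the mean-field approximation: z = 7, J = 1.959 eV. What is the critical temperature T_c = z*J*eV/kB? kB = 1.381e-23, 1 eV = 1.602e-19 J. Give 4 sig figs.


Step 1: z*J = 7*1.959 = 13.71 eV
Step 2: Convert to Joules: 13.71*1.602e-19 = 2.197e-18 J
Step 3: T_c = 2.197e-18 / 1.381e-23 = 1.591e+05 K

1.591e+05


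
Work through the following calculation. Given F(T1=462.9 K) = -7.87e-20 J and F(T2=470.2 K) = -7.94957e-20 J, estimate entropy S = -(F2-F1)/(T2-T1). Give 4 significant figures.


Step 1: dF = F2 - F1 = -7.94957e-20 - (-7.87e-20) = -7.957e-22 J
Step 2: dT = T2 - T1 = 470.2 - 462.9 = 7.3 K
Step 3: S = -dF/dT = -(-7.957e-22)/7.3 = 1.09e-22 J/K

1.09e-22


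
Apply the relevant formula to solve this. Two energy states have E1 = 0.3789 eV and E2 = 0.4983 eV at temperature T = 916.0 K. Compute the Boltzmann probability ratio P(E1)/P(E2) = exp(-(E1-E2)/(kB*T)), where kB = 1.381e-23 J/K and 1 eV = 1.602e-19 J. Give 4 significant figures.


Step 1: Compute energy difference dE = E1 - E2 = 0.3789 - 0.4983 = -0.1194 eV
Step 2: Convert to Joules: dE_J = -0.1194 * 1.602e-19 = -1.913e-20 J
Step 3: Compute exponent = -dE_J / (kB * T) = -(-1.913e-20) / (1.381e-23 * 916.0) = 1.512
Step 4: P(E1)/P(E2) = exp(1.512) = 4.536

4.536
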